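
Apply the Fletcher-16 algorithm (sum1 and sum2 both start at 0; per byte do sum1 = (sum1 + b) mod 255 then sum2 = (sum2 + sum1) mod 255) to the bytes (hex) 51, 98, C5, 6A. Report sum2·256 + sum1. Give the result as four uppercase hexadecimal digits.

051A

Running sums (mod 255):
  after byte 0 (51): sum1=81, sum2=81
  after byte 1 (98): sum1=233, sum2=59
  after byte 2 (C5): sum1=175, sum2=234
  after byte 3 (6A): sum1=26, sum2=5
Checksum = sum2·256 + sum1 = 5·256 + 26 = 1306 = 0x051A.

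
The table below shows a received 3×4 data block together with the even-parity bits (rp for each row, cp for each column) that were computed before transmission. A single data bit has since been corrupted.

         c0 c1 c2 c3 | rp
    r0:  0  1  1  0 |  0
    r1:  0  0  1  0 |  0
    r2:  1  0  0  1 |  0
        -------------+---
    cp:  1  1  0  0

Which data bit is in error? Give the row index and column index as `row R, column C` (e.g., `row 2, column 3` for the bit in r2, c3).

Recompute each row's even parity and compare to rp:
  r0: data parity 0, sent rp 0 → ok
  r1: data parity 1, sent rp 0 → mismatch
  r2: data parity 0, sent rp 0 → ok
Recompute each column's even parity and compare to cp:
  c0: data parity 1, sent cp 1 → ok
  c1: data parity 1, sent cp 1 → ok
  c2: data parity 0, sent cp 0 → ok
  c3: data parity 1, sent cp 0 → mismatch
Exactly one row (r1) and one column (c3) fail → the flipped bit is at their intersection.

row 1, column 3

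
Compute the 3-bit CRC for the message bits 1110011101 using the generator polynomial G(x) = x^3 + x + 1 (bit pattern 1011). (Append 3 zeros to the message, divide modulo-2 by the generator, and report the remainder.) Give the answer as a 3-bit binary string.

010

Append 3 zeros: 1110011101000. Divide by 1011 (XOR where the leading bit is 1):
  pos 0: 1110 XOR 1011 = 0101
  pos 1: 1010 XOR 1011 = 0001
  pos 4: 1111 XOR 1011 = 0100
  pos 5: 1000 XOR 1011 = 0011
  pos 7: 1110 XOR 1011 = 0101
  pos 8: 1010 XOR 1011 = 0001
Remainder (last 3 bits) = 010. This is the CRC / FCS.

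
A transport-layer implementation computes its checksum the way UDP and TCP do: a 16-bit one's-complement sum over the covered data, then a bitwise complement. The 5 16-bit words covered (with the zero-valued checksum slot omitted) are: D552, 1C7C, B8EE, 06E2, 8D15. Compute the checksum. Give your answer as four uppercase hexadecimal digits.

C14A

One's-complement addition (fold any carry out of bit 15 back into bit 0):
  0xD552 + 0x1C7C = 0x0F1CE
  0xF1CE + 0xB8EE = 0x1AABC → wrap carry → 0xAABD
  0xAABD + 0x06E2 = 0x0B19F
  0xB19F + 0x8D15 = 0x13EB4 → wrap carry → 0x3EB5
One's-complement sum = 0x3EB5.
Checksum = ~0x3EB5 & 0xFFFF = 0xC14A.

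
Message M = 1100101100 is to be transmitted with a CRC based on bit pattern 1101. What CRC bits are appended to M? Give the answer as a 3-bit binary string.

Append 3 zeros: 1100101100000. Divide by 1101 (XOR where the leading bit is 1):
  pos 0: 1100 XOR 1101 = 0001
  pos 3: 1101 XOR 1101 = 0000
  pos 7: 1000 XOR 1101 = 0101
  pos 8: 1010 XOR 1101 = 0111
  pos 9: 1110 XOR 1101 = 0011
Remainder (last 3 bits) = 011. This is the CRC / FCS.

011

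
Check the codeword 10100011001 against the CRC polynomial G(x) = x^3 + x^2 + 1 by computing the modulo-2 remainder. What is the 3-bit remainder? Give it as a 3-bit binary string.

Modulo-2 division of 10100011001 by 1101:
  pos 0: 1010 XOR 1101 = 0111
  pos 1: 1110 XOR 1101 = 0011
  pos 3: 1101 XOR 1101 = 0000
  pos 7: 1001 XOR 1101 = 0100
Remainder = 100 (nonzero — an error is detected).

100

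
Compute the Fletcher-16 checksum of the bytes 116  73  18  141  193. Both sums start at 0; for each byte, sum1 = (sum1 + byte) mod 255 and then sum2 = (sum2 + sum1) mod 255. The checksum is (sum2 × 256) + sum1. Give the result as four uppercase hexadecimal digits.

7E1F

Running sums (mod 255):
  after byte 0 (116): sum1=116, sum2=116
  after byte 1 (73): sum1=189, sum2=50
  after byte 2 (18): sum1=207, sum2=2
  after byte 3 (141): sum1=93, sum2=95
  after byte 4 (193): sum1=31, sum2=126
Checksum = sum2·256 + sum1 = 126·256 + 31 = 32287 = 0x7E1F.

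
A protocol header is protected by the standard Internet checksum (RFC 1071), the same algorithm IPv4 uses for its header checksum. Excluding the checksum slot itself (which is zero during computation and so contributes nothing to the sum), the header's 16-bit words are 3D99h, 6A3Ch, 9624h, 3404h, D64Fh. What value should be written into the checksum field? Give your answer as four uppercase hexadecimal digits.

One's-complement addition (fold any carry out of bit 15 back into bit 0):
  0x3D99 + 0x6A3C = 0x0A7D5
  0xA7D5 + 0x9624 = 0x13DF9 → wrap carry → 0x3DFA
  0x3DFA + 0x3404 = 0x071FE
  0x71FE + 0xD64F = 0x1484D → wrap carry → 0x484E
One's-complement sum = 0x484E.
Checksum = ~0x484E & 0xFFFF = 0xB7B1.

B7B1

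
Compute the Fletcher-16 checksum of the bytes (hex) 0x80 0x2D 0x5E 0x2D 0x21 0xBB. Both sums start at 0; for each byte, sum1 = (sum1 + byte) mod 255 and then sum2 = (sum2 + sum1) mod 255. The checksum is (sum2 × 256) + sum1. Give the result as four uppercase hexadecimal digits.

E316

Running sums (mod 255):
  after byte 0 (0x80): sum1=128, sum2=128
  after byte 1 (0x2D): sum1=173, sum2=46
  after byte 2 (0x5E): sum1=12, sum2=58
  after byte 3 (0x2D): sum1=57, sum2=115
  after byte 4 (0x21): sum1=90, sum2=205
  after byte 5 (0xBB): sum1=22, sum2=227
Checksum = sum2·256 + sum1 = 227·256 + 22 = 58134 = 0xE316.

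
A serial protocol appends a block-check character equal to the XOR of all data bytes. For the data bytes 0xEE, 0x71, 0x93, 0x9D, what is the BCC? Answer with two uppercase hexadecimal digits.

91

XOR the bytes together:
  start with 0xEE
  0xEE ⊕ 0x71 = 0x9F
  0x9F ⊕ 0x93 = 0x0C
  0x0C ⊕ 0x9D = 0x91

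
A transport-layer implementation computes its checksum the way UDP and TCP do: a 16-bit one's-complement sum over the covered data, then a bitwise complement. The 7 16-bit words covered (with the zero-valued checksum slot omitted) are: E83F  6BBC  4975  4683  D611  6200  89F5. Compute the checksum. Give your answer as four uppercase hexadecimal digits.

5A03

One's-complement addition (fold any carry out of bit 15 back into bit 0):
  0xE83F + 0x6BBC = 0x153FB → wrap carry → 0x53FC
  0x53FC + 0x4975 = 0x09D71
  0x9D71 + 0x4683 = 0x0E3F4
  0xE3F4 + 0xD611 = 0x1BA05 → wrap carry → 0xBA06
  0xBA06 + 0x6200 = 0x11C06 → wrap carry → 0x1C07
  0x1C07 + 0x89F5 = 0x0A5FC
One's-complement sum = 0xA5FC.
Checksum = ~0xA5FC & 0xFFFF = 0x5A03.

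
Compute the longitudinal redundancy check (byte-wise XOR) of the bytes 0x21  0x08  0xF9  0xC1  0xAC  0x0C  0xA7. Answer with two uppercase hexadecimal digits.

16

XOR the bytes together:
  start with 0x21
  0x21 ⊕ 0x08 = 0x29
  0x29 ⊕ 0xF9 = 0xD0
  0xD0 ⊕ 0xC1 = 0x11
  0x11 ⊕ 0xAC = 0xBD
  0xBD ⊕ 0x0C = 0xB1
  0xB1 ⊕ 0xA7 = 0x16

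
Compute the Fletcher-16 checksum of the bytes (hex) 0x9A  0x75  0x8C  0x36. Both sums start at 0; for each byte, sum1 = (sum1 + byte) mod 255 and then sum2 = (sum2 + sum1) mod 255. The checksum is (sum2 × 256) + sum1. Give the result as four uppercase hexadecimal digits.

1AD2

Running sums (mod 255):
  after byte 0 (0x9A): sum1=154, sum2=154
  after byte 1 (0x75): sum1=16, sum2=170
  after byte 2 (0x8C): sum1=156, sum2=71
  after byte 3 (0x36): sum1=210, sum2=26
Checksum = sum2·256 + sum1 = 26·256 + 210 = 6866 = 0x1AD2.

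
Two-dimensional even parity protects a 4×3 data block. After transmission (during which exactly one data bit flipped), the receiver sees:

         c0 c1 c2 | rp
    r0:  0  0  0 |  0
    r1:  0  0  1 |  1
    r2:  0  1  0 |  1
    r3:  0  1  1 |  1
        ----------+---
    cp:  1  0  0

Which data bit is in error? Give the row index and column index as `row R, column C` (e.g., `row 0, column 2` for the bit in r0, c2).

Recompute each row's even parity and compare to rp:
  r0: data parity 0, sent rp 0 → ok
  r1: data parity 1, sent rp 1 → ok
  r2: data parity 1, sent rp 1 → ok
  r3: data parity 0, sent rp 1 → mismatch
Recompute each column's even parity and compare to cp:
  c0: data parity 0, sent cp 1 → mismatch
  c1: data parity 0, sent cp 0 → ok
  c2: data parity 0, sent cp 0 → ok
Exactly one row (r3) and one column (c0) fail → the flipped bit is at their intersection.

row 3, column 0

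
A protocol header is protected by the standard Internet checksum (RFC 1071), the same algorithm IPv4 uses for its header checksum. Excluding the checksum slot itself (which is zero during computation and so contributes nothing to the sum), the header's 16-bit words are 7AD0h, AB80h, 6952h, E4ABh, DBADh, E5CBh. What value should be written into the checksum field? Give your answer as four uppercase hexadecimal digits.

One's-complement addition (fold any carry out of bit 15 back into bit 0):
  0x7AD0 + 0xAB80 = 0x12650 → wrap carry → 0x2651
  0x2651 + 0x6952 = 0x08FA3
  0x8FA3 + 0xE4AB = 0x1744E → wrap carry → 0x744F
  0x744F + 0xDBAD = 0x14FFC → wrap carry → 0x4FFD
  0x4FFD + 0xE5CB = 0x135C8 → wrap carry → 0x35C9
One's-complement sum = 0x35C9.
Checksum = ~0x35C9 & 0xFFFF = 0xCA36.

CA36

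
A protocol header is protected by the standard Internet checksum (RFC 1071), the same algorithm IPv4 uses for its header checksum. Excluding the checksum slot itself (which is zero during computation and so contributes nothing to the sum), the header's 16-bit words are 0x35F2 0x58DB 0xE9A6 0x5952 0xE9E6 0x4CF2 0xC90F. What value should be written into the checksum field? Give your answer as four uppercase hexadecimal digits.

One's-complement addition (fold any carry out of bit 15 back into bit 0):
  0x35F2 + 0x58DB = 0x08ECD
  0x8ECD + 0xE9A6 = 0x17873 → wrap carry → 0x7874
  0x7874 + 0x5952 = 0x0D1C6
  0xD1C6 + 0xE9E6 = 0x1BBAC → wrap carry → 0xBBAD
  0xBBAD + 0x4CF2 = 0x1089F → wrap carry → 0x08A0
  0x08A0 + 0xC90F = 0x0D1AF
One's-complement sum = 0xD1AF.
Checksum = ~0xD1AF & 0xFFFF = 0x2E50.

2E50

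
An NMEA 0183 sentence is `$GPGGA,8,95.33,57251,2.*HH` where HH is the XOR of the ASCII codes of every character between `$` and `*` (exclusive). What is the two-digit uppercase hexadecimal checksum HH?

XOR the ASCII codes of the payload characters:
  'G' = 0x47 → acc = 0x47
  'P' = 0x50 → acc = 0x17
  'G' = 0x47 → acc = 0x50
  'G' = 0x47 → acc = 0x17
  'A' = 0x41 → acc = 0x56
  ',' = 0x2C → acc = 0x7A
  '8' = 0x38 → acc = 0x42
  ',' = 0x2C → acc = 0x6E
  '9' = 0x39 → acc = 0x57
  '5' = 0x35 → acc = 0x62
  '.' = 0x2E → acc = 0x4C
  '3' = 0x33 → acc = 0x7F
  '3' = 0x33 → acc = 0x4C
  ',' = 0x2C → acc = 0x60
  '5' = 0x35 → acc = 0x55
  '7' = 0x37 → acc = 0x62
  '2' = 0x32 → acc = 0x50
  '5' = 0x35 → acc = 0x65
  '1' = 0x31 → acc = 0x54
  ',' = 0x2C → acc = 0x78
  '2' = 0x32 → acc = 0x4A
  '.' = 0x2E → acc = 0x64
Checksum = 0x64.

64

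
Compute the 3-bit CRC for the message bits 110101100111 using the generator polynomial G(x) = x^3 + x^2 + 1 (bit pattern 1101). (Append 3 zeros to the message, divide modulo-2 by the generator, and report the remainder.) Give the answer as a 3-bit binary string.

111

Append 3 zeros: 110101100111000. Divide by 1101 (XOR where the leading bit is 1):
  pos 0: 1101 XOR 1101 = 0000
  pos 5: 1100 XOR 1101 = 0001
  pos 8: 1111 XOR 1101 = 0010
  pos 10: 1000 XOR 1101 = 0101
  pos 11: 1010 XOR 1101 = 0111
Remainder (last 3 bits) = 111. This is the CRC / FCS.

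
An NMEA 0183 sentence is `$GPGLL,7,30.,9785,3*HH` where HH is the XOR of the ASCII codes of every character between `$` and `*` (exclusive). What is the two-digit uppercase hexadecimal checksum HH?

XOR the ASCII codes of the payload characters:
  'G' = 0x47 → acc = 0x47
  'P' = 0x50 → acc = 0x17
  'G' = 0x47 → acc = 0x50
  'L' = 0x4C → acc = 0x1C
  'L' = 0x4C → acc = 0x50
  ',' = 0x2C → acc = 0x7C
  '7' = 0x37 → acc = 0x4B
  ',' = 0x2C → acc = 0x67
  '3' = 0x33 → acc = 0x54
  '0' = 0x30 → acc = 0x64
  '.' = 0x2E → acc = 0x4A
  ',' = 0x2C → acc = 0x66
  '9' = 0x39 → acc = 0x5F
  '7' = 0x37 → acc = 0x68
  '8' = 0x38 → acc = 0x50
  '5' = 0x35 → acc = 0x65
  ',' = 0x2C → acc = 0x49
  '3' = 0x33 → acc = 0x7A
Checksum = 0x7A.

7A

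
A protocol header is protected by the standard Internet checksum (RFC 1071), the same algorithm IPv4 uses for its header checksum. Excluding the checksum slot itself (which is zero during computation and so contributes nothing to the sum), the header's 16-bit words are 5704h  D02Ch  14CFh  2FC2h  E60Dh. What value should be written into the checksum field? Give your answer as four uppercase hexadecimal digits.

AE2F

One's-complement addition (fold any carry out of bit 15 back into bit 0):
  0x5704 + 0xD02C = 0x12730 → wrap carry → 0x2731
  0x2731 + 0x14CF = 0x03C00
  0x3C00 + 0x2FC2 = 0x06BC2
  0x6BC2 + 0xE60D = 0x151CF → wrap carry → 0x51D0
One's-complement sum = 0x51D0.
Checksum = ~0x51D0 & 0xFFFF = 0xAE2F.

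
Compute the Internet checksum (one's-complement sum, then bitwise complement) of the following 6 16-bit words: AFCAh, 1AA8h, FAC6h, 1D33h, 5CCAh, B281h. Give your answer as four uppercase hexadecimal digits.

0E47

One's-complement addition (fold any carry out of bit 15 back into bit 0):
  0xAFCA + 0x1AA8 = 0x0CA72
  0xCA72 + 0xFAC6 = 0x1C538 → wrap carry → 0xC539
  0xC539 + 0x1D33 = 0x0E26C
  0xE26C + 0x5CCA = 0x13F36 → wrap carry → 0x3F37
  0x3F37 + 0xB281 = 0x0F1B8
One's-complement sum = 0xF1B8.
Checksum = ~0xF1B8 & 0xFFFF = 0x0E47.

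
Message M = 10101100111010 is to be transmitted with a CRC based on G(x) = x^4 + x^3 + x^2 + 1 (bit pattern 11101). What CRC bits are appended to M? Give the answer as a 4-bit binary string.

0011

Append 4 zeros: 101011001110100000. Divide by 11101 (XOR where the leading bit is 1):
  pos 0: 10101 XOR 11101 = 01000
  pos 1: 10001 XOR 11101 = 01100
  pos 2: 11000 XOR 11101 = 00101
  pos 4: 10101 XOR 11101 = 01000
  pos 5: 10001 XOR 11101 = 01100
  pos 6: 11001 XOR 11101 = 00100
  pos 8: 10001 XOR 11101 = 01100
  pos 9: 11000 XOR 11101 = 00101
  pos 11: 10100 XOR 11101 = 01001
  pos 12: 10010 XOR 11101 = 01111
  pos 13: 11110 XOR 11101 = 00011
Remainder (last 4 bits) = 0011. This is the CRC / FCS.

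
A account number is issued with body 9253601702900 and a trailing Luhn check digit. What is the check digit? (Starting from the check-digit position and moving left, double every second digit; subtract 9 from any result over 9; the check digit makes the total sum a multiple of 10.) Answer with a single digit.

2

Partial digits right→left: 0 0 9 2 0 7 1 0 6 3 5 2 9
Double every second digit counting from the check-digit position (so the 1st, 3rd, 5th, ... of the partial from the right).
  doubled (with −9 where >9): 0 9 0 2 3 1 9 → sum 24
  kept as-is: 0 2 7 0 3 2 → sum 14
Total = 24 + 14 = 38.
Check digit = (10 − (38 mod 10)) mod 10 = 2.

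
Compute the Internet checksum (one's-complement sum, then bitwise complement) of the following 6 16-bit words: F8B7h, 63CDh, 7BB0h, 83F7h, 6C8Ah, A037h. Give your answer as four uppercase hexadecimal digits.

9710

One's-complement addition (fold any carry out of bit 15 back into bit 0):
  0xF8B7 + 0x63CD = 0x15C84 → wrap carry → 0x5C85
  0x5C85 + 0x7BB0 = 0x0D835
  0xD835 + 0x83F7 = 0x15C2C → wrap carry → 0x5C2D
  0x5C2D + 0x6C8A = 0x0C8B7
  0xC8B7 + 0xA037 = 0x168EE → wrap carry → 0x68EF
One's-complement sum = 0x68EF.
Checksum = ~0x68EF & 0xFFFF = 0x9710.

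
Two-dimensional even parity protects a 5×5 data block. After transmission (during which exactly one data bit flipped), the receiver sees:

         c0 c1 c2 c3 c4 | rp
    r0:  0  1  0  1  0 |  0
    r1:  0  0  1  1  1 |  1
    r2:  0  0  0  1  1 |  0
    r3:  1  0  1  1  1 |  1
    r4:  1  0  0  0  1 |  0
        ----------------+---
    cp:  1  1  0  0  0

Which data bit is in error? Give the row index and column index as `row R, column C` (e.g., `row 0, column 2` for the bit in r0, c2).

row 3, column 0

Recompute each row's even parity and compare to rp:
  r0: data parity 0, sent rp 0 → ok
  r1: data parity 1, sent rp 1 → ok
  r2: data parity 0, sent rp 0 → ok
  r3: data parity 0, sent rp 1 → mismatch
  r4: data parity 0, sent rp 0 → ok
Recompute each column's even parity and compare to cp:
  c0: data parity 0, sent cp 1 → mismatch
  c1: data parity 1, sent cp 1 → ok
  c2: data parity 0, sent cp 0 → ok
  c3: data parity 0, sent cp 0 → ok
  c4: data parity 0, sent cp 0 → ok
Exactly one row (r3) and one column (c0) fail → the flipped bit is at their intersection.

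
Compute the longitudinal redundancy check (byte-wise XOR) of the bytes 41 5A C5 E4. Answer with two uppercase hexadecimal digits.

XOR the bytes together:
  start with 0x41
  0x41 ⊕ 0x5A = 0x1B
  0x1B ⊕ 0xC5 = 0xDE
  0xDE ⊕ 0xE4 = 0x3A

3A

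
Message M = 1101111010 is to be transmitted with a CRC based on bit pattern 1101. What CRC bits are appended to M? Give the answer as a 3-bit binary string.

Append 3 zeros: 1101111010000. Divide by 1101 (XOR where the leading bit is 1):
  pos 0: 1101 XOR 1101 = 0000
  pos 4: 1110 XOR 1101 = 0011
  pos 6: 1110 XOR 1101 = 0011
  pos 8: 1100 XOR 1101 = 0001
Remainder (last 3 bits) = 010. This is the CRC / FCS.

010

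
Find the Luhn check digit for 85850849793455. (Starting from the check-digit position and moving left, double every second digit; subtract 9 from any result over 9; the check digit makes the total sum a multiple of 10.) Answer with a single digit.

9

Partial digits right→left: 5 5 4 3 9 7 9 4 8 0 5 8 5 8
Double every second digit counting from the check-digit position (so the 1st, 3rd, 5th, ... of the partial from the right).
  doubled (with −9 where >9): 1 8 9 9 7 1 1 → sum 36
  kept as-is: 5 3 7 4 0 8 8 → sum 35
Total = 36 + 35 = 71.
Check digit = (10 − (71 mod 10)) mod 10 = 9.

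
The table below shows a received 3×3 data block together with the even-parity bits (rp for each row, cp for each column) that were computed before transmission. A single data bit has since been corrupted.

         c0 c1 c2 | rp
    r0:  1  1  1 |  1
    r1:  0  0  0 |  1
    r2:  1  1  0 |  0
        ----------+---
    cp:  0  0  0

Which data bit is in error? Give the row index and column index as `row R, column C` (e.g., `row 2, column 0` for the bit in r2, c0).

Recompute each row's even parity and compare to rp:
  r0: data parity 1, sent rp 1 → ok
  r1: data parity 0, sent rp 1 → mismatch
  r2: data parity 0, sent rp 0 → ok
Recompute each column's even parity and compare to cp:
  c0: data parity 0, sent cp 0 → ok
  c1: data parity 0, sent cp 0 → ok
  c2: data parity 1, sent cp 0 → mismatch
Exactly one row (r1) and one column (c2) fail → the flipped bit is at their intersection.

row 1, column 2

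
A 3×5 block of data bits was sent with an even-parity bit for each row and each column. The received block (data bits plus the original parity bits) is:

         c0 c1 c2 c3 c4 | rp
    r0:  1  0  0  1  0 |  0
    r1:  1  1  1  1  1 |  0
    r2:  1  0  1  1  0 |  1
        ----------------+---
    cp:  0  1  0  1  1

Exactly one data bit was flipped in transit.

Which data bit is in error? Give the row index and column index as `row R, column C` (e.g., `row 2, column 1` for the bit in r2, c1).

Recompute each row's even parity and compare to rp:
  r0: data parity 0, sent rp 0 → ok
  r1: data parity 1, sent rp 0 → mismatch
  r2: data parity 1, sent rp 1 → ok
Recompute each column's even parity and compare to cp:
  c0: data parity 1, sent cp 0 → mismatch
  c1: data parity 1, sent cp 1 → ok
  c2: data parity 0, sent cp 0 → ok
  c3: data parity 1, sent cp 1 → ok
  c4: data parity 1, sent cp 1 → ok
Exactly one row (r1) and one column (c0) fail → the flipped bit is at their intersection.

row 1, column 0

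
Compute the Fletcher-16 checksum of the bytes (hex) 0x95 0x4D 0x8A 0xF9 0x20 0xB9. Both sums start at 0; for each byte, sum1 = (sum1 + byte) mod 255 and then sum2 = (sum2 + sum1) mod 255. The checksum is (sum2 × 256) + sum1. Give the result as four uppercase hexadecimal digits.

Running sums (mod 255):
  after byte 0 (0x95): sum1=149, sum2=149
  after byte 1 (0x4D): sum1=226, sum2=120
  after byte 2 (0x8A): sum1=109, sum2=229
  after byte 3 (0xF9): sum1=103, sum2=77
  after byte 4 (0x20): sum1=135, sum2=212
  after byte 5 (0xB9): sum1=65, sum2=22
Checksum = sum2·256 + sum1 = 22·256 + 65 = 5697 = 0x1641.

1641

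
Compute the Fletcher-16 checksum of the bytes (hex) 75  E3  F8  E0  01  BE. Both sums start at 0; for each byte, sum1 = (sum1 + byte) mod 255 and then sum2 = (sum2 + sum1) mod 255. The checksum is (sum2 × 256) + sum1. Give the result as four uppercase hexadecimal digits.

Running sums (mod 255):
  after byte 0 (75): sum1=117, sum2=117
  after byte 1 (E3): sum1=89, sum2=206
  after byte 2 (F8): sum1=82, sum2=33
  after byte 3 (E0): sum1=51, sum2=84
  after byte 4 (01): sum1=52, sum2=136
  after byte 5 (BE): sum1=242, sum2=123
Checksum = sum2·256 + sum1 = 123·256 + 242 = 31730 = 0x7BF2.

7BF2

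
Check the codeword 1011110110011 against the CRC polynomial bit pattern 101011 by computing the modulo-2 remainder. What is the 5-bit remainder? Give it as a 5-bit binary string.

00100

Modulo-2 division of 1011110110011 by 101011:
  pos 0: 101111 XOR 101011 = 000100
  pos 3: 100011 XOR 101011 = 001000
  pos 5: 100000 XOR 101011 = 001011
  pos 7: 101111 XOR 101011 = 000100
Remainder = 00100 (nonzero — an error is detected).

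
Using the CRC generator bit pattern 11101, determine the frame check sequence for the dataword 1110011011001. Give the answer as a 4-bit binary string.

1100

Append 4 zeros: 11100110110010000. Divide by 11101 (XOR where the leading bit is 1):
  pos 0: 11100 XOR 11101 = 00001
  pos 4: 11101 XOR 11101 = 00000
  pos 9: 10010 XOR 11101 = 01111
  pos 10: 11110 XOR 11101 = 00011
Remainder (last 4 bits) = 1100. This is the CRC / FCS.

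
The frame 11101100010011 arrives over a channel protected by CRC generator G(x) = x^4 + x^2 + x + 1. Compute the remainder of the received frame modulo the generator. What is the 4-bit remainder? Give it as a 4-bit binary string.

0000

Modulo-2 division of 11101100010011 by 10111:
  pos 0: 11101 XOR 10111 = 01010
  pos 1: 10101 XOR 10111 = 00010
  pos 4: 10000 XOR 10111 = 00111
  pos 6: 11110 XOR 10111 = 01001
  pos 7: 10010 XOR 10111 = 00101
  pos 9: 10111 XOR 10111 = 00000
Remainder = 0000 (zero — the frame passes the CRC check).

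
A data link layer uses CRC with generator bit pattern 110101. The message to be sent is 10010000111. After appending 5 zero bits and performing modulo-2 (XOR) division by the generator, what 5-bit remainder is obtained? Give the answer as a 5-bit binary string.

Append 5 zeros: 1001000011100000. Divide by 110101 (XOR where the leading bit is 1):
  pos 0: 100100 XOR 110101 = 010001
  pos 1: 100010 XOR 110101 = 010111
  pos 2: 101110 XOR 110101 = 011011
  pos 3: 110111 XOR 110101 = 000010
  pos 7: 101100 XOR 110101 = 011001
  pos 8: 110010 XOR 110101 = 000111
Remainder (last 5 bits) = 11100. This is the CRC / FCS.

11100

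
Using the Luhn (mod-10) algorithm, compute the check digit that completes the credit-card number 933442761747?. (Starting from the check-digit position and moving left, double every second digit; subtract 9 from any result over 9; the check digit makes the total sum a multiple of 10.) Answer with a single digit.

1

Partial digits right→left: 7 4 7 1 6 7 2 4 4 3 3 9
Double every second digit counting from the check-digit position (so the 1st, 3rd, 5th, ... of the partial from the right).
  doubled (with −9 where >9): 5 5 3 4 8 6 → sum 31
  kept as-is: 4 1 7 4 3 9 → sum 28
Total = 31 + 28 = 59.
Check digit = (10 − (59 mod 10)) mod 10 = 1.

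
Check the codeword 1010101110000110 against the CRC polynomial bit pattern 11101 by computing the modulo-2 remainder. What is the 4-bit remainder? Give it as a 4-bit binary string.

0000

Modulo-2 division of 1010101110000110 by 11101:
  pos 0: 10101 XOR 11101 = 01000
  pos 1: 10000 XOR 11101 = 01101
  pos 2: 11011 XOR 11101 = 00110
  pos 4: 11011 XOR 11101 = 00110
  pos 6: 11000 XOR 11101 = 00101
  pos 8: 10100 XOR 11101 = 01001
  pos 9: 10011 XOR 11101 = 01110
  pos 10: 11101 XOR 11101 = 00000
Remainder = 0000 (zero — the frame passes the CRC check).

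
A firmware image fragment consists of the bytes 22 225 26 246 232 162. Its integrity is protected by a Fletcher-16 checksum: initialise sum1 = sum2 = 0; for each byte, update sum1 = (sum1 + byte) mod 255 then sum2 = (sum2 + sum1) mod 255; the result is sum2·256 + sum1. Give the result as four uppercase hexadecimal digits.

AF94

Running sums (mod 255):
  after byte 0 (22): sum1=22, sum2=22
  after byte 1 (225): sum1=247, sum2=14
  after byte 2 (26): sum1=18, sum2=32
  after byte 3 (246): sum1=9, sum2=41
  after byte 4 (232): sum1=241, sum2=27
  after byte 5 (162): sum1=148, sum2=175
Checksum = sum2·256 + sum1 = 175·256 + 148 = 44948 = 0xAF94.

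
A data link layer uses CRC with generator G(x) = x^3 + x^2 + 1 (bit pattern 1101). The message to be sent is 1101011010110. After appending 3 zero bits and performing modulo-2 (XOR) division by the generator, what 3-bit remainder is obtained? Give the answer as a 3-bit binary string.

Append 3 zeros: 1101011010110000. Divide by 1101 (XOR where the leading bit is 1):
  pos 0: 1101 XOR 1101 = 0000
  pos 5: 1101 XOR 1101 = 0000
  pos 10: 1100 XOR 1101 = 0001
Remainder (last 3 bits) = 100. This is the CRC / FCS.

100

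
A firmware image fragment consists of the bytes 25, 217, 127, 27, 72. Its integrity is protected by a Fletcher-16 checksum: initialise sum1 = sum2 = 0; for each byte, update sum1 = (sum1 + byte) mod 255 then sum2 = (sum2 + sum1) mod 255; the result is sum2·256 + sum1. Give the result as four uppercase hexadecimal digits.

E1D5

Running sums (mod 255):
  after byte 0 (25): sum1=25, sum2=25
  after byte 1 (217): sum1=242, sum2=12
  after byte 2 (127): sum1=114, sum2=126
  after byte 3 (27): sum1=141, sum2=12
  after byte 4 (72): sum1=213, sum2=225
Checksum = sum2·256 + sum1 = 225·256 + 213 = 57813 = 0xE1D5.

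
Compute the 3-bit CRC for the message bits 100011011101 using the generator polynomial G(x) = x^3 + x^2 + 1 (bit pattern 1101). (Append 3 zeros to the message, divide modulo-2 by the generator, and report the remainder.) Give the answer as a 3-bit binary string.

001

Append 3 zeros: 100011011101000. Divide by 1101 (XOR where the leading bit is 1):
  pos 0: 1000 XOR 1101 = 0101
  pos 1: 1011 XOR 1101 = 0110
  pos 2: 1101 XOR 1101 = 0000
  pos 7: 1110 XOR 1101 = 0011
  pos 9: 1110 XOR 1101 = 0011
  pos 11: 1100 XOR 1101 = 0001
Remainder (last 3 bits) = 001. This is the CRC / FCS.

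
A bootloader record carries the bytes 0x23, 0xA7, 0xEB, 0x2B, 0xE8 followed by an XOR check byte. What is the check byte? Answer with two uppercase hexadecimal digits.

AC

XOR the bytes together:
  start with 0x23
  0x23 ⊕ 0xA7 = 0x84
  0x84 ⊕ 0xEB = 0x6F
  0x6F ⊕ 0x2B = 0x44
  0x44 ⊕ 0xE8 = 0xAC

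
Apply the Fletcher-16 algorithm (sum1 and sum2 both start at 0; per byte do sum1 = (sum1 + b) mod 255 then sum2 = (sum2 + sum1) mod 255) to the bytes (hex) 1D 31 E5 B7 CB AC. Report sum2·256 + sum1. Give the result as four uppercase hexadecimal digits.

A764

Running sums (mod 255):
  after byte 0 (1D): sum1=29, sum2=29
  after byte 1 (31): sum1=78, sum2=107
  after byte 2 (E5): sum1=52, sum2=159
  after byte 3 (B7): sum1=235, sum2=139
  after byte 4 (CB): sum1=183, sum2=67
  after byte 5 (AC): sum1=100, sum2=167
Checksum = sum2·256 + sum1 = 167·256 + 100 = 42852 = 0xA764.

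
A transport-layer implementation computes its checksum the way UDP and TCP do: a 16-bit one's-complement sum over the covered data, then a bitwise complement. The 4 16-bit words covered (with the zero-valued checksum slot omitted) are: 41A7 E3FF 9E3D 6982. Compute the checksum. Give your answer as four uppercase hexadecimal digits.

D298

One's-complement addition (fold any carry out of bit 15 back into bit 0):
  0x41A7 + 0xE3FF = 0x125A6 → wrap carry → 0x25A7
  0x25A7 + 0x9E3D = 0x0C3E4
  0xC3E4 + 0x6982 = 0x12D66 → wrap carry → 0x2D67
One's-complement sum = 0x2D67.
Checksum = ~0x2D67 & 0xFFFF = 0xD298.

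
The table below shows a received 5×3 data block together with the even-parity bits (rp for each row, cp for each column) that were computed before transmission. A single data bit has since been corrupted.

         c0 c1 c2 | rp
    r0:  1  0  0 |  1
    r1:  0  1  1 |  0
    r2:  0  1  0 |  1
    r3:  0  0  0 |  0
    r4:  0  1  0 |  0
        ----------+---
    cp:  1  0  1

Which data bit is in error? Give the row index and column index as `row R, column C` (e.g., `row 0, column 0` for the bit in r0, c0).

Recompute each row's even parity and compare to rp:
  r0: data parity 1, sent rp 1 → ok
  r1: data parity 0, sent rp 0 → ok
  r2: data parity 1, sent rp 1 → ok
  r3: data parity 0, sent rp 0 → ok
  r4: data parity 1, sent rp 0 → mismatch
Recompute each column's even parity and compare to cp:
  c0: data parity 1, sent cp 1 → ok
  c1: data parity 1, sent cp 0 → mismatch
  c2: data parity 1, sent cp 1 → ok
Exactly one row (r4) and one column (c1) fail → the flipped bit is at their intersection.

row 4, column 1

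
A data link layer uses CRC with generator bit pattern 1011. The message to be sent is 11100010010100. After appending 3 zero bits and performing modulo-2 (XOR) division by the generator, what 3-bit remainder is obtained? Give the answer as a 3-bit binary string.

010

Append 3 zeros: 11100010010100000. Divide by 1011 (XOR where the leading bit is 1):
  pos 0: 1110 XOR 1011 = 0101
  pos 1: 1010 XOR 1011 = 0001
  pos 4: 1010 XOR 1011 = 0001
  pos 7: 1010 XOR 1011 = 0001
  pos 10: 1100 XOR 1011 = 0111
  pos 11: 1110 XOR 1011 = 0101
  pos 12: 1010 XOR 1011 = 0001
Remainder (last 3 bits) = 010. This is the CRC / FCS.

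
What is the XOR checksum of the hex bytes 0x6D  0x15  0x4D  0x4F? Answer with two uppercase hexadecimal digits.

XOR the bytes together:
  start with 0x6D
  0x6D ⊕ 0x15 = 0x78
  0x78 ⊕ 0x4D = 0x35
  0x35 ⊕ 0x4F = 0x7A

7A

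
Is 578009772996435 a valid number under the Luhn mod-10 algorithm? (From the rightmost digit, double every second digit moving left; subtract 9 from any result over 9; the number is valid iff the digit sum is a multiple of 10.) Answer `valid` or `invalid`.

invalid

From the right, keep odd positions and double even positions (subtract 9 from any doubled value over 9):
  doubled (positions 2,4,...): 6 3 9 5 9 0 5 → sum 37
  kept (positions 1,3,...): 5 4 9 2 7 0 8 5 → sum 40
Total = 77.
77 mod 10 = 7, so the number is invalid.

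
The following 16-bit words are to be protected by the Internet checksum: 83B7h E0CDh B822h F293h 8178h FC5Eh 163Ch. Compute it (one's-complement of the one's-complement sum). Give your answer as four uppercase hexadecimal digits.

One's-complement addition (fold any carry out of bit 15 back into bit 0):
  0x83B7 + 0xE0CD = 0x16484 → wrap carry → 0x6485
  0x6485 + 0xB822 = 0x11CA7 → wrap carry → 0x1CA8
  0x1CA8 + 0xF293 = 0x10F3B → wrap carry → 0x0F3C
  0x0F3C + 0x8178 = 0x090B4
  0x90B4 + 0xFC5E = 0x18D12 → wrap carry → 0x8D13
  0x8D13 + 0x163C = 0x0A34F
One's-complement sum = 0xA34F.
Checksum = ~0xA34F & 0xFFFF = 0x5CB0.

5CB0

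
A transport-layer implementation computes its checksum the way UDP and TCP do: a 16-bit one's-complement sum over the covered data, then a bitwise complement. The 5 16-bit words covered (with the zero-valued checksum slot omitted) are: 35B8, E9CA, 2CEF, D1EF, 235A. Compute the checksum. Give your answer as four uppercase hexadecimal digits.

One's-complement addition (fold any carry out of bit 15 back into bit 0):
  0x35B8 + 0xE9CA = 0x11F82 → wrap carry → 0x1F83
  0x1F83 + 0x2CEF = 0x04C72
  0x4C72 + 0xD1EF = 0x11E61 → wrap carry → 0x1E62
  0x1E62 + 0x235A = 0x041BC
One's-complement sum = 0x41BC.
Checksum = ~0x41BC & 0xFFFF = 0xBE43.

BE43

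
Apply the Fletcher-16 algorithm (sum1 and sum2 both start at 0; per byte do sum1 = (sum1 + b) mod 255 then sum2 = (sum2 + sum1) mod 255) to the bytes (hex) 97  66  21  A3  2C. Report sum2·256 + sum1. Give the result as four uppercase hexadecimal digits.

Running sums (mod 255):
  after byte 0 (97): sum1=151, sum2=151
  after byte 1 (66): sum1=253, sum2=149
  after byte 2 (21): sum1=31, sum2=180
  after byte 3 (A3): sum1=194, sum2=119
  after byte 4 (2C): sum1=238, sum2=102
Checksum = sum2·256 + sum1 = 102·256 + 238 = 26350 = 0x66EE.

66EE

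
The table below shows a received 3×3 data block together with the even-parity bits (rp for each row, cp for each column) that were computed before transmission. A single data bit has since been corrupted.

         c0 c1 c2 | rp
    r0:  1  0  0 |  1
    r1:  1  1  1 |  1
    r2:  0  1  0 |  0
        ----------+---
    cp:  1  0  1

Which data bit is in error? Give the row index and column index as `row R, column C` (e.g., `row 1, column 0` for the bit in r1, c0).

row 2, column 0

Recompute each row's even parity and compare to rp:
  r0: data parity 1, sent rp 1 → ok
  r1: data parity 1, sent rp 1 → ok
  r2: data parity 1, sent rp 0 → mismatch
Recompute each column's even parity and compare to cp:
  c0: data parity 0, sent cp 1 → mismatch
  c1: data parity 0, sent cp 0 → ok
  c2: data parity 1, sent cp 1 → ok
Exactly one row (r2) and one column (c0) fail → the flipped bit is at their intersection.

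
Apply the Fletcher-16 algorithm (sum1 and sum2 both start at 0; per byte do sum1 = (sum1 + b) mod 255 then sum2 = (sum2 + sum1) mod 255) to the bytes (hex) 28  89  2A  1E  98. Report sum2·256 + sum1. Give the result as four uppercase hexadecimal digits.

Running sums (mod 255):
  after byte 0 (28): sum1=40, sum2=40
  after byte 1 (89): sum1=177, sum2=217
  after byte 2 (2A): sum1=219, sum2=181
  after byte 3 (1E): sum1=249, sum2=175
  after byte 4 (98): sum1=146, sum2=66
Checksum = sum2·256 + sum1 = 66·256 + 146 = 17042 = 0x4292.

4292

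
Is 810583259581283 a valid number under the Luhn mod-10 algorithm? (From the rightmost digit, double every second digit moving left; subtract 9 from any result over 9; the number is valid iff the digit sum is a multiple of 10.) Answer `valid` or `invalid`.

From the right, keep odd positions and double even positions (subtract 9 from any doubled value over 9):
  doubled (positions 2,4,...): 7 2 1 1 6 1 2 → sum 20
  kept (positions 1,3,...): 3 2 8 9 2 8 0 8 → sum 40
Total = 60.
60 mod 10 = 0, so the number is valid.

valid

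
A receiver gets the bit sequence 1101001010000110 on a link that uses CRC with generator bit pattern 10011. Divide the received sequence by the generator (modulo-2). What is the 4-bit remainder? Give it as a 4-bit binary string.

0000

Modulo-2 division of 1101001010000110 by 10011:
  pos 0: 11010 XOR 10011 = 01001
  pos 1: 10010 XOR 10011 = 00001
  pos 5: 11010 XOR 10011 = 01001
  pos 6: 10010 XOR 10011 = 00001
  pos 10: 10011 XOR 10011 = 00000
Remainder = 0000 (zero — the frame passes the CRC check).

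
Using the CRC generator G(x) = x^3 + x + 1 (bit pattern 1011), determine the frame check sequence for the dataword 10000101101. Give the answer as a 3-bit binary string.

Append 3 zeros: 10000101101000. Divide by 1011 (XOR where the leading bit is 1):
  pos 0: 1000 XOR 1011 = 0011
  pos 2: 1101 XOR 1011 = 0110
  pos 3: 1100 XOR 1011 = 0111
  pos 4: 1111 XOR 1011 = 0100
  pos 5: 1001 XOR 1011 = 0010
  pos 7: 1001 XOR 1011 = 0010
  pos 9: 1000 XOR 1011 = 0011
Remainder (last 3 bits) = 110. This is the CRC / FCS.

110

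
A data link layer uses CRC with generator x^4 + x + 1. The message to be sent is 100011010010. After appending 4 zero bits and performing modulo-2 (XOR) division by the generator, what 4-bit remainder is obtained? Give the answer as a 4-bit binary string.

1011

Append 4 zeros: 1000110100100000. Divide by 10011 (XOR where the leading bit is 1):
  pos 0: 10001 XOR 10011 = 00010
  pos 3: 10101 XOR 10011 = 00110
  pos 5: 11000 XOR 10011 = 01011
  pos 6: 10111 XOR 10011 = 00100
  pos 8: 10000 XOR 10011 = 00011
  pos 11: 11000 XOR 10011 = 01011
Remainder (last 4 bits) = 1011. This is the CRC / FCS.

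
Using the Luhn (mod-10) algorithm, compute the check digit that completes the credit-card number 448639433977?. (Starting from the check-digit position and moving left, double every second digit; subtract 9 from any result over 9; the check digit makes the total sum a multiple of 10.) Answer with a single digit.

Partial digits right→left: 7 7 9 3 3 4 9 3 6 8 4 4
Double every second digit counting from the check-digit position (so the 1st, 3rd, 5th, ... of the partial from the right).
  doubled (with −9 where >9): 5 9 6 9 3 8 → sum 40
  kept as-is: 7 3 4 3 8 4 → sum 29
Total = 40 + 29 = 69.
Check digit = (10 − (69 mod 10)) mod 10 = 1.

1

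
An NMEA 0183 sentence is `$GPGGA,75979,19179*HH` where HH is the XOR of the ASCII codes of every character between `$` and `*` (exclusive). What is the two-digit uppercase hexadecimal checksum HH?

54

XOR the ASCII codes of the payload characters:
  'G' = 0x47 → acc = 0x47
  'P' = 0x50 → acc = 0x17
  'G' = 0x47 → acc = 0x50
  'G' = 0x47 → acc = 0x17
  'A' = 0x41 → acc = 0x56
  ',' = 0x2C → acc = 0x7A
  '7' = 0x37 → acc = 0x4D
  '5' = 0x35 → acc = 0x78
  '9' = 0x39 → acc = 0x41
  '7' = 0x37 → acc = 0x76
  '9' = 0x39 → acc = 0x4F
  ',' = 0x2C → acc = 0x63
  '1' = 0x31 → acc = 0x52
  '9' = 0x39 → acc = 0x6B
  '1' = 0x31 → acc = 0x5A
  '7' = 0x37 → acc = 0x6D
  '9' = 0x39 → acc = 0x54
Checksum = 0x54.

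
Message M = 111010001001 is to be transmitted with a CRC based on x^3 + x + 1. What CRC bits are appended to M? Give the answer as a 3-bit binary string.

110

Append 3 zeros: 111010001001000. Divide by 1011 (XOR where the leading bit is 1):
  pos 0: 1110 XOR 1011 = 0101
  pos 1: 1011 XOR 1011 = 0000
  pos 8: 1001 XOR 1011 = 0010
  pos 10: 1000 XOR 1011 = 0011
Remainder (last 3 bits) = 110. This is the CRC / FCS.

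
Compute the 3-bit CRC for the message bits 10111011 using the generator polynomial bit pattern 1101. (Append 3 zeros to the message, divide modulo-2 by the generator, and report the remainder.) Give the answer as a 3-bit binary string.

Append 3 zeros: 10111011000. Divide by 1101 (XOR where the leading bit is 1):
  pos 0: 1011 XOR 1101 = 0110
  pos 1: 1101 XOR 1101 = 0000
  pos 6: 1100 XOR 1101 = 0001
Remainder (last 3 bits) = 010. This is the CRC / FCS.

010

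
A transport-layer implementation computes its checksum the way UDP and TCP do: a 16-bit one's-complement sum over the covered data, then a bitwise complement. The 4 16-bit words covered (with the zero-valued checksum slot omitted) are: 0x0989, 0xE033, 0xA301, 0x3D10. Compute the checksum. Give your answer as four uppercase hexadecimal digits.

One's-complement addition (fold any carry out of bit 15 back into bit 0):
  0x0989 + 0xE033 = 0x0E9BC
  0xE9BC + 0xA301 = 0x18CBD → wrap carry → 0x8CBE
  0x8CBE + 0x3D10 = 0x0C9CE
One's-complement sum = 0xC9CE.
Checksum = ~0xC9CE & 0xFFFF = 0x3631.

3631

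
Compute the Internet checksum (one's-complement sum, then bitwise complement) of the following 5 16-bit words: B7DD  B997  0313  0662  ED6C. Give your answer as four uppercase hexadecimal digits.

97A8

One's-complement addition (fold any carry out of bit 15 back into bit 0):
  0xB7DD + 0xB997 = 0x17174 → wrap carry → 0x7175
  0x7175 + 0x0313 = 0x07488
  0x7488 + 0x0662 = 0x07AEA
  0x7AEA + 0xED6C = 0x16856 → wrap carry → 0x6857
One's-complement sum = 0x6857.
Checksum = ~0x6857 & 0xFFFF = 0x97A8.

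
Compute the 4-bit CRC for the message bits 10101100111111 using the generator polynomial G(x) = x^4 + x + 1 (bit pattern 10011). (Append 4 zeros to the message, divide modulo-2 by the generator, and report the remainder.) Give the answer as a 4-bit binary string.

Append 4 zeros: 101011001111110000. Divide by 10011 (XOR where the leading bit is 1):
  pos 0: 10101 XOR 10011 = 00110
  pos 2: 11010 XOR 10011 = 01001
  pos 3: 10010 XOR 10011 = 00001
  pos 7: 11111 XOR 10011 = 01100
  pos 8: 11001 XOR 10011 = 01010
  pos 9: 10101 XOR 10011 = 00110
  pos 11: 11000 XOR 10011 = 01011
  pos 12: 10110 XOR 10011 = 00101
Remainder (last 4 bits) = 1010. This is the CRC / FCS.

1010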